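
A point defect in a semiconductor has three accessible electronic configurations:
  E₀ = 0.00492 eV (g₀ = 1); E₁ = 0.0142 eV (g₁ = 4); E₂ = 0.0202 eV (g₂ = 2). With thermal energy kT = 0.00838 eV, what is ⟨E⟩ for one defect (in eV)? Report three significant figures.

Eᵢ/kT = 0.58711, 1.6945, 2.4105.
Z = Σ gᵢe^(−Eᵢ/kT) = 1·e^(−0.58711) + 4·e^(−1.6945) + 2·e^(−2.4105) = 0.55593 + 0.73476 + 0.17954 = 1.4702.
⟨E⟩ = Σ Eᵢ gᵢe^(−Eᵢ/kT) / Z = (0.00492·0.55593 + 0.0142·0.73476 + 0.0202·0.17954) / 1.4702 = 0.0114 eV.

0.0114 eV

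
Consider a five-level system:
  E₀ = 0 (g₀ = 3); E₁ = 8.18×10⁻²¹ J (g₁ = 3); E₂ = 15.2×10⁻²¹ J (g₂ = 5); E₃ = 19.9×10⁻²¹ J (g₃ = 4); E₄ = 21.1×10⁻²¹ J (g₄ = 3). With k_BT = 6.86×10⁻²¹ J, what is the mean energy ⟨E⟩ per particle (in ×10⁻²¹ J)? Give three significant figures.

4.78 ×10⁻²¹ J

Eᵢ/kT = 0, 1.1924, 2.2157, 2.9009, 3.0758.
Z = Σ gᵢe^(−Eᵢ/kT) = 3·e^(−0) + 3·e^(−1.1924) + 5·e^(−2.2157) + 4·e^(−2.9009) + 3·e^(−3.0758) = 3.0000 + 0.91048 + 0.54539 + 0.21989 + 0.13846 = 4.8142.
⟨E⟩ = Σ Eᵢ gᵢe^(−Eᵢ/kT) / Z = (0·3.0000 + 8.18·0.91048 + 15.2·0.54539 + 19.9·0.21989 + 21.1·0.13846) / 4.8142 = 4.78 ×10⁻²¹ J.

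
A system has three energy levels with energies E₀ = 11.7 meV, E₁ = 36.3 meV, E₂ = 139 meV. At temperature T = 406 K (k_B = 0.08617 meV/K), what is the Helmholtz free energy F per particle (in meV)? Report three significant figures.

k_BT = 0.08617 × 406 K = 34.985 meV.
Eᵢ/kT = 0.33443, 1.0376, 3.9731.
Z = Σ e^(−Eᵢ/kT) = e^(−0.33443) + e^(−1.0376) + e^(−3.9731) = 0.71575 + 0.35430 + 0.018815 = 1.0889.
F = −kT ln Z = −34.985 × ln(1.0889) = −34.985 × 0.085168 = -2.98 meV.

-2.98 meV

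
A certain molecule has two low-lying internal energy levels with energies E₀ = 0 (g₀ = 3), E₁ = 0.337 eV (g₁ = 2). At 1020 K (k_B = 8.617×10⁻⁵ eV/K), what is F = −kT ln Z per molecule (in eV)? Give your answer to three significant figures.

k_BT = 8.617×10⁻⁵ × 1020 K = 0.087893 eV.
Eᵢ/kT = 0, 3.8342.
Z = Σ gᵢe^(−Eᵢ/kT) = 3·e^(−0) + 2·e^(−3.8342) = 3.0000 + 0.043237 = 3.0432.
F = −kT ln Z = −0.087893 × ln(3.0432) = −0.087893 × 1.1129 = -0.0978 eV.

-0.0978 eV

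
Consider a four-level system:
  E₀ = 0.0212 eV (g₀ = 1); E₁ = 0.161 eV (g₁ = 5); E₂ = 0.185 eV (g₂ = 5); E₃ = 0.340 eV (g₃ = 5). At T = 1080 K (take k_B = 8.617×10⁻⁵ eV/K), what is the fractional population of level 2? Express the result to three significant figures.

0.274

k_BT = 8.617×10⁻⁵ × 1080 K = 0.093064 eV.
Eᵢ/kT = 0.22780, 1.7300, 1.9879, 3.6534.
Z = Σ gᵢe^(−Eᵢ/kT) = 1·e^(−0.22780) + 5·e^(−1.7300) + 5·e^(−1.9879) + 5·e^(−3.6534) = 0.79628 + 0.88642 + 0.68491 + 0.12951 = 2.4971.
P₂ = g₂ e^(−E₂/kT) / Z = 0.68491/2.4971 = 0.274.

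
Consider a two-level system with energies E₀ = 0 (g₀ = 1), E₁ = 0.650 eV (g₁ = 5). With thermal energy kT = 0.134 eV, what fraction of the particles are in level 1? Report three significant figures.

0.0376

Eᵢ/kT = 0, 4.8507.
Z = Σ gᵢe^(−Eᵢ/kT) = 1·e^(−0) + 5·e^(−4.8507) = 1.0000 + 0.039114 = 1.0391.
P₁ = g₁ e^(−E₁/kT) / Z = 0.039114/1.0391 = 0.0376.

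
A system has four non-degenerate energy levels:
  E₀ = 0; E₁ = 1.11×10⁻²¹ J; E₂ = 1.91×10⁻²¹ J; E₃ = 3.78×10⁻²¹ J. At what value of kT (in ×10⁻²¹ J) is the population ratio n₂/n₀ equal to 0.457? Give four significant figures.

n₂/n₀ = exp[−(E₂−E₀)/kT] = 0.457.
⇒ (E₂−E₀)/kT = ln(1/0.457) = ln(2.18818) = 0.783070.
kT = 1.91 ×10⁻²¹ J / 0.783070 = 2.439 ×10⁻²¹ J.

2.439 ×10⁻²¹ J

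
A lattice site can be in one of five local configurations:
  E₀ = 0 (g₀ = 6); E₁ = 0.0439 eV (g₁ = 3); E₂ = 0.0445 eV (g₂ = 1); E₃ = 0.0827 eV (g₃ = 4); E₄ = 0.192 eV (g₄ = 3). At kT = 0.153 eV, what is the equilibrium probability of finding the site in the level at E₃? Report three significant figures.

0.191

Eᵢ/kT = 0, 0.28693, 0.29085, 0.54052, 1.2549.
Z = Σ gᵢe^(−Eᵢ/kT) = 6·e^(−0) + 3·e^(−0.28693) + 1·e^(−0.29085) + 4·e^(−0.54052) + 3·e^(−1.2549) = 6.0000 + 2.2517 + 0.74763 + 2.3298 + 0.85531 = 12.184.
P₃ = g₃ e^(−E₃/kT) / Z = 2.3298/12.184 = 0.191.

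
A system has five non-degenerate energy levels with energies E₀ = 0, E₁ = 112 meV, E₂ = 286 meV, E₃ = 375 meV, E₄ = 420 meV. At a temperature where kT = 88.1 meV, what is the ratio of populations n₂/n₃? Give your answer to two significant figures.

n₂/n₃ = exp[−(E₂−E₃)/kT] = exp(−(-89 meV)/(88.1 meV)) = exp(1.010) = 2.7.

2.7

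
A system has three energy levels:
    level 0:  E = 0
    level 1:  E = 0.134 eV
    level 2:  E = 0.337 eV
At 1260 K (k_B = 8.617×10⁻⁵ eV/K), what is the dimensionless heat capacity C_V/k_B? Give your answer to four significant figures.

k_BT = 8.617×10⁻⁵ × 1260 K = 0.108574 eV.
Eᵢ/kT = 0, 1.23418, 3.10387.
Z = Σ e^(−Eᵢ/kT) = e^(−0) + e^(−1.23418) + e^(−3.10387) = 1.00000 + 0.291073 + 0.0448752 = 1.33595.
⟨E⟩ = 0.0405155 eV, ⟨E²⟩ = 0.00772704 eV².
C_V/k_B = (⟨E²⟩ − ⟨E⟩²)/(kT)² = (0.00772704 − 0.00164151)/0.0117883 = 0.5162.

0.5162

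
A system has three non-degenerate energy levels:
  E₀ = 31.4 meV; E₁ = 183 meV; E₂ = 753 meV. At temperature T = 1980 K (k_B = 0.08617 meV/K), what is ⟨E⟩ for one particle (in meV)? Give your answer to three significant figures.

82.5 meV

k_BT = 0.08617 × 1980 K = 170.62 meV.
Eᵢ/kT = 0.18403, 1.0726, 4.4133.
Z = Σ e^(−Eᵢ/kT) = e^(−0.18403) + e^(−1.0726) + e^(−4.4133) = 0.83191 + 0.34212 + 0.012115 = 1.1861.
⟨E⟩ = Σ Eᵢ e^(−Eᵢ/kT) / Z = (31.4·0.83191 + 183·0.34212 + 753·0.012115) / 1.1861 = 82.5 meV.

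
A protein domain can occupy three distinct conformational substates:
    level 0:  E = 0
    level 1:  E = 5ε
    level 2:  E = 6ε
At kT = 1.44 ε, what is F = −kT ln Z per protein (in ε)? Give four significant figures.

-0.06552 ε

Eᵢ/kT = 0, 3.47222, 4.16667.
Z = Σ e^(−Eᵢ/kT) = e^(−0) + e^(−3.47222) + e^(−4.16667) = 1.00000 + 0.0310480 + 0.0155038 = 1.04655.
F = −kT ln Z = −1.44 × ln(1.04655) = −1.44 × 0.0454990 = -0.06552 ε.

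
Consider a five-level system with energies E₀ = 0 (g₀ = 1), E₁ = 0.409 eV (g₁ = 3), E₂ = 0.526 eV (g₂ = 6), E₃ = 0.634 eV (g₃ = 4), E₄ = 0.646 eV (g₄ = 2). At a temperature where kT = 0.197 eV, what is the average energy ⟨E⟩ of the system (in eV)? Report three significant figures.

Eᵢ/kT = 0, 2.0761, 2.6701, 3.2183, 3.2792.
Z = Σ gᵢe^(−Eᵢ/kT) = 1·e^(−0) + 3·e^(−2.0761) + 6·e^(−2.6701) + 4·e^(−3.2183) + 2·e^(−3.2792) = 1.0000 + 0.37626 + 0.41547 + 0.16009 + 0.075317 = 2.0271.
⟨E⟩ = Σ Eᵢ gᵢe^(−Eᵢ/kT) / Z = (0·1.0000 + 0.409·0.37626 + 0.526·0.41547 + 0.634·0.16009 + 0.646·0.075317) / 2.0271 = 0.258 eV.

0.258 eV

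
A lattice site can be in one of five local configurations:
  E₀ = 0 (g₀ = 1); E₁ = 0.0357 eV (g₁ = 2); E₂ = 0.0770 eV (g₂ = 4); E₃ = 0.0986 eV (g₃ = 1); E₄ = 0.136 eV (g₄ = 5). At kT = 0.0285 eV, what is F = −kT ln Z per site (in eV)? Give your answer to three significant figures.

-0.0185 eV

Eᵢ/kT = 0, 1.2526, 2.7018, 3.4596, 4.7719.
Z = Σ gᵢe^(−Eᵢ/kT) = 1·e^(−0) + 2·e^(−1.2526) + 4·e^(−2.7018) + 1·e^(−3.4596) + 5·e^(−4.7719) = 1.0000 + 0.57152 + 0.26834 + 0.031442 + 0.042321 = 1.9136.
F = −kT ln Z = −0.0285 × ln(1.9136) = −0.0285 × 0.64899 = -0.0185 eV.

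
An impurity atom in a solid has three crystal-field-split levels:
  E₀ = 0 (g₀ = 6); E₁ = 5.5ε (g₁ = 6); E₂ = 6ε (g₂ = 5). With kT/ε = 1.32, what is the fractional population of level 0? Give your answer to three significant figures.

0.976

Eᵢ/kT = 0, 4.1667, 4.5455.
Z = Σ gᵢe^(−Eᵢ/kT) = 6·e^(−0) + 6·e^(−4.1667) + 5·e^(−4.5455) = 6.0000 + 0.093020 + 0.053074 = 6.1461.
P₀ = g₀ e^(−E₀/kT) / Z = 6.0000/6.1461 = 0.976.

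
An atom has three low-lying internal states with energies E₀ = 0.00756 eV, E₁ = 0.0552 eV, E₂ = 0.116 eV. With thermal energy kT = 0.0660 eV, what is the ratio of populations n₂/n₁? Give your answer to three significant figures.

n₂/n₁ = exp[−(E₂−E₁)/kT] = exp(−(0.0608 eV)/(0.0660 eV)) = exp(-0.92121) = 0.398.

0.398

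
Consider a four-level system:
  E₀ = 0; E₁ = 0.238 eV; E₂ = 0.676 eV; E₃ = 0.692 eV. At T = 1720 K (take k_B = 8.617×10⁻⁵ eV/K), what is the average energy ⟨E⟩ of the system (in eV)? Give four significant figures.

0.05025 eV

k_BT = 8.617×10⁻⁵ × 1720 K = 0.148212 eV.
Eᵢ/kT = 0, 1.60581, 4.56103, 4.66899.
Z = Σ e^(−Eᵢ/kT) = e^(−0) + e^(−1.60581) + e^(−4.56103) + e^(−4.66899) = 1.00000 + 0.200727 + 0.0104513 + 0.00938174 = 1.22056.
⟨E⟩ = Σ Eᵢ e^(−Eᵢ/kT) / Z = (0·1.00000 + 0.238·0.200727 + 0.676·0.0104513 + 0.692·0.00938174) / 1.22056 = 0.05025 eV.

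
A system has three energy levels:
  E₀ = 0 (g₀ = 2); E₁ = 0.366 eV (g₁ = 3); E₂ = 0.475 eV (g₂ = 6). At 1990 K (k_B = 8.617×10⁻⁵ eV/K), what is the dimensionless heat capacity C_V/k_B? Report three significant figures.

1.21

k_BT = 8.617×10⁻⁵ × 1990 K = 0.17148 eV.
Eᵢ/kT = 0, 2.1344, 2.7700.
Z = Σ gᵢe^(−Eᵢ/kT) = 2·e^(−0) + 3·e^(−2.1344) + 6·e^(−2.7700) = 2.0000 + 0.35495 + 0.37597 = 2.7309.
⟨E⟩ = 0.11297 eV, ⟨E²⟩ = 0.048473 eV².
C_V/k_B = (⟨E²⟩ − ⟨E⟩²)/(kT)² = (0.048473 − 0.012762)/0.029405 = 1.21.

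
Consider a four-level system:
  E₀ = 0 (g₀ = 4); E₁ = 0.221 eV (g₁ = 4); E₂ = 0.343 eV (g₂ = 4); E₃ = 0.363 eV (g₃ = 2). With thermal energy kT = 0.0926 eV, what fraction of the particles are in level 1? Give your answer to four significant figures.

Eᵢ/kT = 0, 2.38661, 3.70410, 3.92009.
Z = Σ gᵢe^(−Eᵢ/kT) = 4·e^(−0) + 4·e^(−2.38661) + 4·e^(−3.70410) + 2·e^(−3.92009) = 4.00000 + 0.367763 + 0.0984895 + 0.0396786 = 4.50593.
P₁ = g₁ e^(−E₁/kT) / Z = 0.367763/4.50593 = 0.08162.

0.08162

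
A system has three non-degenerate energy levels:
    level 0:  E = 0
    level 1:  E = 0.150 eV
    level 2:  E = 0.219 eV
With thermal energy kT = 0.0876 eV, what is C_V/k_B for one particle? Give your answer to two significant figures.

Eᵢ/kT = 0, 1.712, 2.500.
Z = Σ e^(−Eᵢ/kT) = e^(−0) + e^(−1.712) + e^(−2.500) = 1.000 + 0.1805 + 0.08208 = 1.263.
⟨E⟩ = 0.03567 eV, ⟨E²⟩ = 0.006332 eV².
C_V/k_B = (⟨E²⟩ − ⟨E⟩²)/(kT)² = (0.006332 − 0.001272)/0.007674 = 0.66.

0.66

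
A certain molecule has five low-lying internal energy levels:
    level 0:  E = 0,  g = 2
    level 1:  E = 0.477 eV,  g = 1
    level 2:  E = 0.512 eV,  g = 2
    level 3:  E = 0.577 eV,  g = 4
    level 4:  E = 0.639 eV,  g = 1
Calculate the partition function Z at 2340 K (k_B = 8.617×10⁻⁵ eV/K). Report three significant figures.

Z = 2.52

k_BT = 8.617×10⁻⁵ × 2340 K = 0.20164 eV.
Eᵢ/kT = 0, 2.3656, 2.5392, 2.8615, 3.1690.
Z = Σ gᵢe^(−Eᵢ/kT) = 2·e^(−0) + 1·e^(−2.3656) + 2·e^(−2.5392) + 4·e^(−2.8615) + 1·e^(−3.1690) = 2.0000 + 0.093893 + 0.15786 + 0.22873 + 0.042046 = 2.5225.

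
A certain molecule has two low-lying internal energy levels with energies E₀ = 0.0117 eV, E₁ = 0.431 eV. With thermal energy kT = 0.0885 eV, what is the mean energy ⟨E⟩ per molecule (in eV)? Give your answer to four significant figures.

Eᵢ/kT = 0.132203, 4.87006.
Z = Σ e^(−Eᵢ/kT) = e^(−0.132203) + e^(−4.87006) = 0.876163 + 0.00767290 = 0.883836.
⟨E⟩ = Σ Eᵢ e^(−Eᵢ/kT) / Z = (0.0117·0.876163 + 0.431·0.00767290) / 0.883836 = 0.01534 eV.

0.01534 eV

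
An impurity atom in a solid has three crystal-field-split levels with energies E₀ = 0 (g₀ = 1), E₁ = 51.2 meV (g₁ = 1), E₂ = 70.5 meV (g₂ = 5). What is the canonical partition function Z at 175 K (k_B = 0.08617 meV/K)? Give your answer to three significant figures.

k_BT = 0.08617 × 175 K = 15.080 meV.
Eᵢ/kT = 0, 3.3952, 4.6751.
Z = Σ gᵢe^(−Eᵢ/kT) = 1·e^(−0) + 1·e^(−3.3952) + 5·e^(−4.6751) = 1.0000 + 0.033534 + 0.046623 = 1.0802.

Z = 1.08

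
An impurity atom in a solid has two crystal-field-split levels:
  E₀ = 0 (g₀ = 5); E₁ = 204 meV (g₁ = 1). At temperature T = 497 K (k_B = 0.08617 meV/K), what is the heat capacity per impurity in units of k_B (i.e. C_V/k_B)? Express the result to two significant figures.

k_BT = 0.08617 × 497 K = 42.83 meV.
Eᵢ/kT = 0, 4.763.
Z = Σ gᵢe^(−Eᵢ/kT) = 5·e^(−0) + 1·e^(−4.763) = 5.000 + 0.008540 = 5.009.
⟨E⟩ = 0.3478 meV, ⟨E²⟩ = 70.95 meV².
C_V/k_B = (⟨E²⟩ − ⟨E⟩²)/(kT)² = (70.95 − 0.1210)/1834 = 0.039.

0.039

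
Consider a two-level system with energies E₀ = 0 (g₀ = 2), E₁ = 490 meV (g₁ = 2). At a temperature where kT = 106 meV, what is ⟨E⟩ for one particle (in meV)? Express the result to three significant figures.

Eᵢ/kT = 0, 4.6226.
Z = Σ gᵢe^(−Eᵢ/kT) = 2·e^(−0) + 2·e^(−4.6226) = 2.0000 + 0.019654 = 2.0197.
⟨E⟩ = Σ Eᵢ gᵢe^(−Eᵢ/kT) / Z = (0·2.0000 + 490·0.019654) / 2.0197 = 4.77 meV.

4.77 meV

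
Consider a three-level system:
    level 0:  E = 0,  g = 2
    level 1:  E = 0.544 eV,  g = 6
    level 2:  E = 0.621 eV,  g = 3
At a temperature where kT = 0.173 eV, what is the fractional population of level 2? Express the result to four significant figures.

0.03538

Eᵢ/kT = 0, 3.14451, 3.58960.
Z = Σ gᵢe^(−Eᵢ/kT) = 2·e^(−0) + 6·e^(−3.14451) + 3·e^(−3.58960) = 2.00000 + 0.258528 + 0.0828281 = 2.34136.
P₂ = g₂ e^(−E₂/kT) / Z = 0.0828281/2.34136 = 0.03538.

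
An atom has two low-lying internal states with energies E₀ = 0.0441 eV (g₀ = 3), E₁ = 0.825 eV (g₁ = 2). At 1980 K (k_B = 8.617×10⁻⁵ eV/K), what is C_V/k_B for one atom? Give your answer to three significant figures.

0.142

k_BT = 8.617×10⁻⁵ × 1980 K = 0.17062 eV.
Eᵢ/kT = 0.25847, 4.8353.
Z = Σ gᵢe^(−Eᵢ/kT) = 3·e^(−0.25847) + 2·e^(−4.8353) = 2.3167 + 0.015889 = 2.3326.
⟨E⟩ = 0.049419 eV, ⟨E²⟩ = 0.0065678 eV².
C_V/k_B = (⟨E²⟩ − ⟨E⟩²)/(kT)² = (0.0065678 − 0.0024422)/0.029111 = 0.142.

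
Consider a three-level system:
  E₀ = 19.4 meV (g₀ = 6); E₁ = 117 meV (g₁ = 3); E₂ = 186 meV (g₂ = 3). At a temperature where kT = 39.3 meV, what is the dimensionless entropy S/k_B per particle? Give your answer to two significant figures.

2.0

Eᵢ/kT = 0.4936, 2.977, 4.733.
Z = Σ gᵢe^(−Eᵢ/kT) = 6·e^(−0.4936) + 3·e^(−2.977) + 3·e^(−4.733) = 3.663 + 0.1528 + 0.02640 = 3.842.
⟨E⟩ = Σ EᵢPᵢ = 24.43 meV.
S/k_B = ln Z + ⟨E⟩/kT = ln(3.842) + 24.43/39.3 = 1.346 + 0.6216 = 2.0.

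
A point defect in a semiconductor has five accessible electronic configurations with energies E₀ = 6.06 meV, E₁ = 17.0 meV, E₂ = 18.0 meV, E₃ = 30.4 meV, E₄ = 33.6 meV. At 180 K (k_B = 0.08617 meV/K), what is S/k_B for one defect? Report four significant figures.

k_BT = 0.08617 × 180 K = 15.5106 meV.
Eᵢ/kT = 0.390701, 1.09602, 1.16050, 1.95995, 2.16626.
Z = Σ e^(−Eᵢ/kT) = e^(−0.390701) + e^(−1.09602) + e^(−1.16050) + e^(−1.95995) + e^(−2.16626) = 0.676582 + 0.334199 + 0.313329 + 0.140865 + 0.114605 = 1.57958.
⟨E⟩ = Σ EᵢPᵢ = 14.9118 meV.
S/k_B = ln Z + ⟨E⟩/kT = ln(1.57958) + 14.9118/15.5106 = 0.457159 + 0.961394 = 1.419.

1.419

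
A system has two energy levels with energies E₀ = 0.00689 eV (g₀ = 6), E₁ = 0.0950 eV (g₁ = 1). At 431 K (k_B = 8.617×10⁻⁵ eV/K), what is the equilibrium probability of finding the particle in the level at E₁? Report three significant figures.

0.0153

k_BT = 8.617×10⁻⁵ × 431 K = 0.037139 eV.
Eᵢ/kT = 0.18552, 2.5580.
Z = Σ gᵢe^(−Eᵢ/kT) = 6·e^(−0.18552) + 1·e^(−2.5580) = 4.9840 + 0.077460 = 5.0615.
P₁ = g₁ e^(−E₁/kT) / Z = 0.077460/5.0615 = 0.0153.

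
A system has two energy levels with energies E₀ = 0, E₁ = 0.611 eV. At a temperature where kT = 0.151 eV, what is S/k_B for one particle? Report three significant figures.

Eᵢ/kT = 0, 4.0464.
Z = Σ e^(−Eᵢ/kT) = e^(−0) + e^(−4.0464) = 1.0000 + 0.017485 = 1.0175.
⟨E⟩ = Σ EᵢPᵢ = 0.010500 eV.
S/k_B = ln Z + ⟨E⟩/kT = ln(1.0175) + 0.010500/0.151 = 0.017349 + 0.069536 = 0.0869.

0.0869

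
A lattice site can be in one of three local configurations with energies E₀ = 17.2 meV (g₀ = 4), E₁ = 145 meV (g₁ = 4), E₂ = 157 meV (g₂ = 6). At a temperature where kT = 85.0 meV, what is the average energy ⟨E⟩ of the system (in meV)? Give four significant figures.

Eᵢ/kT = 0.202353, 1.70588, 1.84706.
Z = Σ gᵢe^(−Eᵢ/kT) = 4·e^(−0.202353) + 4·e^(−1.70588) + 6·e^(−1.84706) = 3.26723 + 0.726450 + 0.946201 = 4.93988.
⟨E⟩ = Σ Eᵢ gᵢe^(−Eᵢ/kT) / Z = (17.2·3.26723 + 145·0.726450 + 157·0.946201) / 4.93988 = 62.77 meV.

62.77 meV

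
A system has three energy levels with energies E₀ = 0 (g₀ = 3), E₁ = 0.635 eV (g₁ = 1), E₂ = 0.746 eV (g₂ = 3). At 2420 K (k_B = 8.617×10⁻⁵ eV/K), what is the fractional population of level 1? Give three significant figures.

0.0152

k_BT = 8.617×10⁻⁵ × 2420 K = 0.20853 eV.
Eᵢ/kT = 0, 3.0451, 3.5774.
Z = Σ gᵢe^(−Eᵢ/kT) = 3·e^(−0) + 1·e^(−3.0451) + 3·e^(−3.5774) = 3.0000 + 0.047592 + 0.083845 = 3.1314.
P₁ = g₁ e^(−E₁/kT) / Z = 0.047592/3.1314 = 0.0152.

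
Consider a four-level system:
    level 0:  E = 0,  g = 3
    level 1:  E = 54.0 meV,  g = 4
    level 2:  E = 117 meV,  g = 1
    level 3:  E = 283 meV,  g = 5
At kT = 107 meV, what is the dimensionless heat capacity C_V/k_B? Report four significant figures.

0.4023

Eᵢ/kT = 0, 0.504673, 1.09346, 2.64486.
Z = Σ gᵢe^(−Eᵢ/kT) = 3·e^(−0) + 4·e^(−0.504673) + 1·e^(−1.09346) + 5·e^(−2.64486) = 3.00000 + 2.41481 + 0.335055 + 0.355076 = 6.10494.
⟨E⟩ = 44.2408 meV, ⟨E²⟩ = 6562.85 meV².
C_V/k_B = (⟨E²⟩ − ⟨E⟩²)/(kT)² = (6562.85 − 1957.25)/11449.0 = 0.4023.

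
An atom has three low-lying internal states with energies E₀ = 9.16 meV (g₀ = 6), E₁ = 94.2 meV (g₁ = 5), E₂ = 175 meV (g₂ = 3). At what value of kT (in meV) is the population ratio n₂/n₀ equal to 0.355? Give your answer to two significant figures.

480 meV

n₂/n₀ = (g₂/g₀) exp[−(E₂−E₀)/kT] = 0.355.
⇒ (E₂−E₀)/kT = ln((3/6)/0.355) = ln(1.408) = 0.3422.
kT = 165.84 meV / 0.3422 = 480 meV.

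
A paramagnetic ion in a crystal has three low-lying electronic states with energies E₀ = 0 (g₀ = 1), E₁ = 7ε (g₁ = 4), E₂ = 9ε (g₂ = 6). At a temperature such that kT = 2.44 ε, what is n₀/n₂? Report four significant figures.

n₀/n₂ = (g₀/g₂) exp[−(E₀−E₂)/kT] = (1/6) × exp(−(-9ε)/(2.44ε)) = (1/6) × exp(3.68852) = 6.664.

6.664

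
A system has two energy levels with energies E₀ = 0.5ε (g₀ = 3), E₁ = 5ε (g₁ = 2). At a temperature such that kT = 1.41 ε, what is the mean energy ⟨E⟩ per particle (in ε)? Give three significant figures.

0.620 ε

Eᵢ/kT = 0.35461, 3.5461.
Z = Σ gᵢe^(−Eᵢ/kT) = 3·e^(−0.35461) + 2·e^(−3.5461) = 2.1043 + 0.057674 = 2.1620.
⟨E⟩ = Σ Eᵢ gᵢe^(−Eᵢ/kT) / Z = (0.5·2.1043 + 5·0.057674) / 2.1620 = 0.620 ε.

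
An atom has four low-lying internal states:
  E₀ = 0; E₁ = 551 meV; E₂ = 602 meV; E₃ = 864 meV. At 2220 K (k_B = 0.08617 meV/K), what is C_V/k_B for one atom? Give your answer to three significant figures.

k_BT = 0.08617 × 2220 K = 191.30 meV.
Eᵢ/kT = 0, 2.8803, 3.1469, 4.5165.
Z = Σ e^(−Eᵢ/kT) = e^(−0) + e^(−2.8803) + e^(−3.1469) + e^(−4.5165) = 1.0000 + 0.056118 + 0.042985 + 0.010927 = 1.1100.
⟨E⟩ = 59.675 meV, ⟨E²⟩ = 36732 meV².
C_V/k_B = (⟨E²⟩ − ⟨E⟩²)/(kT)² = (36732 − 3561.1)/36596 = 0.906.

0.906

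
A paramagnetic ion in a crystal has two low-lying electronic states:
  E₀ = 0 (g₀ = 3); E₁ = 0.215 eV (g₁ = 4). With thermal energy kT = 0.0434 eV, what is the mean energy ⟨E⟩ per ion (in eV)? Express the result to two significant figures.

0.0020 eV

Eᵢ/kT = 0, 4.954.
Z = Σ gᵢe^(−Eᵢ/kT) = 3·e^(−0) + 4·e^(−4.954) = 3.000 + 0.02822 = 3.028.
⟨E⟩ = Σ Eᵢ gᵢe^(−Eᵢ/kT) / Z = (0·3.000 + 0.215·0.02822) / 3.028 = 0.0020 eV.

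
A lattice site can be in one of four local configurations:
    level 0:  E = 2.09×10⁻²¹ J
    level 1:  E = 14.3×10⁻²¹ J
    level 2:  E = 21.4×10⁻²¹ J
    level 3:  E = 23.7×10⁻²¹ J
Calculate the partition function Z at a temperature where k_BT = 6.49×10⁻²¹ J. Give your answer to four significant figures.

Z = 0.8980

Eᵢ/kT = 0.322034, 2.20339, 3.29738, 3.65177.
Z = Σ e^(−Eᵢ/kT) = e^(−0.322034) + e^(−2.20339) + e^(−3.29738) + e^(−3.65177) = 0.724674 + 0.110428 + 0.0369799 + 0.0259452 = 0.898027.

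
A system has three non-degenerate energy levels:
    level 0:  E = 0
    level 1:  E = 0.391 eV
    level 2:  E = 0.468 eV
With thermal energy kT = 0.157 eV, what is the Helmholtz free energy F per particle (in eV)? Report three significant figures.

Eᵢ/kT = 0, 2.4904, 2.9809.
Z = Σ e^(−Eᵢ/kT) = e^(−0) + e^(−2.4904) + e^(−2.9809) = 1.0000 + 0.082877 + 0.050747 = 1.1336.
F = −kT ln Z = −0.157 × ln(1.1336) = −0.157 × 0.12540 = -0.0197 eV.

-0.0197 eV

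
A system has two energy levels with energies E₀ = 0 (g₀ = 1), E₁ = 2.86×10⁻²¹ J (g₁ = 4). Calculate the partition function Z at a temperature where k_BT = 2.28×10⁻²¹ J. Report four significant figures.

Z = 2.141

Eᵢ/kT = 0, 1.25439.
Z = Σ gᵢe^(−Eᵢ/kT) = 1·e^(−0) + 4·e^(−1.25439) = 1.00000 + 1.14100 = 2.14100.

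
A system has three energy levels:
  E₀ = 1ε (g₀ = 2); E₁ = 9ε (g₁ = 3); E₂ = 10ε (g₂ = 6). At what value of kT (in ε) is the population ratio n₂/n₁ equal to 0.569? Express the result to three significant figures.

0.796 ε

n₂/n₁ = (g₂/g₁) exp[−(E₂−E₁)/kT] = 0.569.
⇒ (E₂−E₁)/kT = ln((6/3)/0.569) = ln(3.5149) = 1.2570.
kT = 1ε / 1.2570 = 0.796 ε.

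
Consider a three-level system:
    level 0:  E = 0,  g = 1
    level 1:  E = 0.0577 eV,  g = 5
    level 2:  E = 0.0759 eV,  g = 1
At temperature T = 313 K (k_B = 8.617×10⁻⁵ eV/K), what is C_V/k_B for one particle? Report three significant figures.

k_BT = 8.617×10⁻⁵ × 313 K = 0.026971 eV.
Eᵢ/kT = 0, 2.1393, 2.8141.
Z = Σ gᵢe^(−Eᵢ/kT) = 1·e^(−0) + 5·e^(−2.1393) + 1·e^(−2.8141) = 1.0000 + 0.58869 + 0.059959 = 1.6486.
⟨E⟩ = 0.023364 eV, ⟨E²⟩ = 0.0013984 eV².
C_V/k_B = (⟨E²⟩ − ⟨E⟩²)/(kT)² = (0.0013984 − 0.00054588)/0.00072743 = 1.17.

1.17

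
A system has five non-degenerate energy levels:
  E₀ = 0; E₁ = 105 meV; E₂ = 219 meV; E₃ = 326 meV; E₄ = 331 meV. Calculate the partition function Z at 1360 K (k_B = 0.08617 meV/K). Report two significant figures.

k_BT = 0.08617 × 1360 K = 117.2 meV.
Eᵢ/kT = 0, 0.8959, 1.869, 2.782, 2.824.
Z = Σ e^(−Eᵢ/kT) = e^(−0) + e^(−0.8959) + e^(−1.869) + e^(−2.782) + e^(−2.824) = 1.000 + 0.4082 + 0.1543 + 0.06191 + 0.05937 = 1.684.

Z = 1.7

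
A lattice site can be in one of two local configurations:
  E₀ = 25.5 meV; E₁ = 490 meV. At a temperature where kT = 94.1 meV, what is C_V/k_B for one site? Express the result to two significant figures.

Eᵢ/kT = 0.2710, 5.207.
Z = Σ e^(−Eᵢ/kT) = e^(−0.2710) + e^(−5.207) = 0.7626 + 0.005478 = 0.7681.
⟨E⟩ = 28.81 meV, ⟨E²⟩ = 2358 meV².
C_V/k_B = (⟨E²⟩ − ⟨E⟩²)/(kT)² = (2358 − 830.0)/8855 = 0.17.

0.17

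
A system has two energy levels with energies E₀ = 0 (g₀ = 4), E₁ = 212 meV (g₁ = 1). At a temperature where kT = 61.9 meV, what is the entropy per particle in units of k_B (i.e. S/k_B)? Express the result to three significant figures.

1.42

Eᵢ/kT = 0, 3.4249.
Z = Σ gᵢe^(−Eᵢ/kT) = 4·e^(−0) + 1·e^(−3.4249) = 4.0000 + 0.032553 = 4.0326.
⟨E⟩ = Σ EᵢPᵢ = 1.7114 meV.
S/k_B = ln Z + ⟨E⟩/kT = ln(4.0326) + 1.7114/61.9 = 1.3944 + 0.027648 = 1.42.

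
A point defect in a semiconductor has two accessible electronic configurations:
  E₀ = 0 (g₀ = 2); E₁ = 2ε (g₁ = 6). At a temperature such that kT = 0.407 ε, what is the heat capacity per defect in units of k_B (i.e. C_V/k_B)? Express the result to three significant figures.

0.509

Eᵢ/kT = 0, 4.9140.
Z = Σ gᵢe^(−Eᵢ/kT) = 2·e^(−0) + 6·e^(−4.9140) = 2.0000 + 0.044058 = 2.0441.
⟨E⟩ = 0.043107 ε, ⟨E²⟩ = 0.086215 ε².
C_V/k_B = (⟨E²⟩ − ⟨E⟩²)/(kT)² = (0.086215 − 0.0018582)/0.16565 = 0.509.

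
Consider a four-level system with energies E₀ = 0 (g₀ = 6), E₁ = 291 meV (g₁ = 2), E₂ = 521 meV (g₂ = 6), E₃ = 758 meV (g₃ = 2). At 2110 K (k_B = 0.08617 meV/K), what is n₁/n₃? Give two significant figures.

13

k_BT = 0.08617 × 2110 K = 181.8 meV.
n₁/n₃ = (g₁/g₃) exp[−(E₁−E₃)/kT] = (2/2) × exp(−(-467 meV)/(181.8 meV)) = (2/2) × exp(2.569) = 13.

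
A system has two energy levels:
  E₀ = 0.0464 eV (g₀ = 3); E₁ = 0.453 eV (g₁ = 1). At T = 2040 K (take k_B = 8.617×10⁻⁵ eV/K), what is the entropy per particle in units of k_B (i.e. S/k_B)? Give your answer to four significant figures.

k_BT = 8.617×10⁻⁵ × 2040 K = 0.175787 eV.
Eᵢ/kT = 0.263956, 2.57698.
Z = Σ gᵢe^(−Eᵢ/kT) = 3·e^(−0.263956) + 1·e^(−2.57698) = 2.30402 + 0.0760032 = 2.38002.
⟨E⟩ = Σ EᵢPᵢ = 0.0593844 eV.
S/k_B = ln Z + ⟨E⟩/kT = ln(2.38002) + 0.0593844/0.175787 = 0.867109 + 0.337820 = 1.205.

1.205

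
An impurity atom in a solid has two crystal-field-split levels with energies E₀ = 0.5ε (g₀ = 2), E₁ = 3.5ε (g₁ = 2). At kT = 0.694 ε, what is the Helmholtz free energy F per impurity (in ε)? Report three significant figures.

Eᵢ/kT = 0.72046, 5.0432.
Z = Σ gᵢe^(−Eᵢ/kT) = 2·e^(−0.72046) + 2·e^(−5.0432) = 0.97306 + 0.012906 = 0.98597.
F = −kT ln Z = −0.694 × ln(0.98597) = −0.694 × -0.014129 = 0.00981 ε.

0.00981 ε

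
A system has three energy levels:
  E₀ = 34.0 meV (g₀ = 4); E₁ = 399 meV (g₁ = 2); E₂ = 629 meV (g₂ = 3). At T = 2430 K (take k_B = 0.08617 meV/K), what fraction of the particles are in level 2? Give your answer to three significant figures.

0.0387

k_BT = 0.08617 × 2430 K = 209.39 meV.
Eᵢ/kT = 0.16238, 1.9055, 3.0040.
Z = Σ gᵢe^(−Eᵢ/kT) = 4·e^(−0.16238) + 2·e^(−1.9055) + 3·e^(−3.0040) = 3.4005 + 0.29750 + 0.14876 = 3.8468.
P₂ = g₂ e^(−E₂/kT) / Z = 0.14876/3.8468 = 0.0387.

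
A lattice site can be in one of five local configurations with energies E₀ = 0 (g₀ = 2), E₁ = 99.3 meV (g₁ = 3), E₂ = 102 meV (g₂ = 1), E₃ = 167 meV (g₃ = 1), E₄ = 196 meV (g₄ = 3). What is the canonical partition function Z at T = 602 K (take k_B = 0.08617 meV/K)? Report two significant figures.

Z = 2.7

k_BT = 0.08617 × 602 K = 51.87 meV.
Eᵢ/kT = 0, 1.914, 1.966, 3.220, 3.779.
Z = Σ gᵢe^(−Eᵢ/kT) = 2·e^(−0) + 3·e^(−1.914) + 1·e^(−1.966) + 1·e^(−3.220) + 3·e^(−3.779) = 2.000 + 0.4425 + 0.1400 + 0.03996 + 0.06854 = 2.691.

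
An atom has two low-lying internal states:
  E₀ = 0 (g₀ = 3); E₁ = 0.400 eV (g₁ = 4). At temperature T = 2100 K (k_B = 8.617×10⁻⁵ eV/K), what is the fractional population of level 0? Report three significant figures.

0.872

k_BT = 8.617×10⁻⁵ × 2100 K = 0.18096 eV.
Eᵢ/kT = 0, 2.2104.
Z = Σ gᵢe^(−Eᵢ/kT) = 3·e^(−0) + 4·e^(−2.2104) = 3.0000 + 0.43863 = 3.4386.
P₀ = g₀ e^(−E₀/kT) / Z = 3.0000/3.4386 = 0.872.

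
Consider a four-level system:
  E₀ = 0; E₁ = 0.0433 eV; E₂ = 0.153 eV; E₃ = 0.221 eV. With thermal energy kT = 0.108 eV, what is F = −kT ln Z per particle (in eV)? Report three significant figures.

Eᵢ/kT = 0, 0.40093, 1.4167, 2.0463.
Z = Σ e^(−Eᵢ/kT) = e^(−0) + e^(−0.40093) + e^(−1.4167) + e^(−2.0463) = 1.0000 + 0.66970 + 0.24251 + 0.12921 = 2.0414.
F = −kT ln Z = −0.108 × ln(2.0414) = −0.108 × 0.71364 = -0.0771 eV.

-0.0771 eV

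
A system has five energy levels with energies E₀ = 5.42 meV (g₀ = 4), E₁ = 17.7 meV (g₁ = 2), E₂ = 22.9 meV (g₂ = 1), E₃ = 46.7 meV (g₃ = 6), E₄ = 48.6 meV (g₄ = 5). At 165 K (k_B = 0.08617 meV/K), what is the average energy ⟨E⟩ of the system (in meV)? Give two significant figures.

12 meV

k_BT = 0.08617 × 165 K = 14.22 meV.
Eᵢ/kT = 0.3812, 1.245, 1.610, 3.284, 3.418.
Z = Σ gᵢe^(−Eᵢ/kT) = 4·e^(−0.3812) + 2·e^(−1.245) + 1·e^(−1.610) + 6·e^(−3.284) + 5·e^(−3.418) = 2.732 + 0.5759 + 0.1999 + 0.2249 + 0.1639 = 3.897.
⟨E⟩ = Σ Eᵢ gᵢe^(−Eᵢ/kT) / Z = (5.42·2.732 + 17.7·0.5759 + 22.9·0.1999 + 46.7·0.2249 + 48.6·0.1639) / 3.897 = 12 meV.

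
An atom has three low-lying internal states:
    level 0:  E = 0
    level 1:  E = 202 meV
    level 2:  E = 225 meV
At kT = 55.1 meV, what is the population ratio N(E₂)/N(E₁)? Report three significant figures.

n₂/n₁ = exp[−(E₂−E₁)/kT] = exp(−(23 meV)/(55.1 meV)) = exp(-0.41742) = 0.659.

0.659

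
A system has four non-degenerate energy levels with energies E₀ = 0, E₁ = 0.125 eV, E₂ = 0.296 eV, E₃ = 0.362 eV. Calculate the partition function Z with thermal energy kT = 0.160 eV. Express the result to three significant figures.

Eᵢ/kT = 0, 0.78125, 1.8500, 2.2625.
Z = Σ e^(−Eᵢ/kT) = e^(−0) + e^(−0.78125) + e^(−1.8500) + e^(−2.2625) = 1.0000 + 0.45783 + 0.15724 + 0.10409 = 1.7192.

Z = 1.72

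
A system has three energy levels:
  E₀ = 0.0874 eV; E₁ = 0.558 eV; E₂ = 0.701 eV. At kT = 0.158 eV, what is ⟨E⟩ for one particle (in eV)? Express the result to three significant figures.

0.122 eV

Eᵢ/kT = 0.55316, 3.5316, 4.4367.
Z = Σ e^(−Eᵢ/kT) = e^(−0.55316) + e^(−3.5316) + e^(−4.4367) = 0.57513 + 0.029258 + 0.011835 = 0.61622.
⟨E⟩ = Σ Eᵢ e^(−Eᵢ/kT) / Z = (0.0874·0.57513 + 0.558·0.029258 + 0.701·0.011835) / 0.61622 = 0.122 eV.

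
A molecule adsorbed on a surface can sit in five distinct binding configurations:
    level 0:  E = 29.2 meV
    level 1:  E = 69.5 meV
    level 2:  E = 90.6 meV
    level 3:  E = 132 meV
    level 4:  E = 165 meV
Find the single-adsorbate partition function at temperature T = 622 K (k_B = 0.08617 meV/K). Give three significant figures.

Z = 1.17

k_BT = 0.08617 × 622 K = 53.598 meV.
Eᵢ/kT = 0.54480, 1.2967, 1.6904, 2.4628, 3.0785.
Z = Σ e^(−Eᵢ/kT) = e^(−0.54480) + e^(−1.2967) + e^(−1.6904) + e^(−2.4628) + e^(−3.0785) = 0.57996 + 0.27343 + 0.18445 + 0.085196 + 0.046028 = 1.1691.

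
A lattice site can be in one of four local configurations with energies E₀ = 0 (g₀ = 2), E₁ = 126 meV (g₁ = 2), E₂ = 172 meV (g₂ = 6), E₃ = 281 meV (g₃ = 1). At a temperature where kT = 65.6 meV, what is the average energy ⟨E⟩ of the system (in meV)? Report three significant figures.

Eᵢ/kT = 0, 1.9207, 2.6220, 4.2835.
Z = Σ gᵢe^(−Eᵢ/kT) = 2·e^(−0) + 2·e^(−1.9207) + 6·e^(−2.6220) + 1·e^(−4.2835) = 2.0000 + 0.29301 + 0.43594 + 0.013794 = 2.7427.
⟨E⟩ = Σ Eᵢ gᵢe^(−Eᵢ/kT) / Z = (0·2.0000 + 126·0.29301 + 172·0.43594 + 281·0.013794) / 2.7427 = 42.2 meV.

42.2 meV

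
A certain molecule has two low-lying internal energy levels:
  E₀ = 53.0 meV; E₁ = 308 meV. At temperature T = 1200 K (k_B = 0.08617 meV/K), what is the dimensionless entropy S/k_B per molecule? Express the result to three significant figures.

0.275

k_BT = 0.08617 × 1200 K = 103.40 meV.
Eᵢ/kT = 0.51257, 2.9787.
Z = Σ e^(−Eᵢ/kT) = e^(−0.51257) + e^(−2.9787) = 0.59895 + 0.050859 = 0.64981.
⟨E⟩ = Σ EᵢPᵢ = 72.958 meV.
S/k_B = ln Z + ⟨E⟩/kT = ln(0.64981) + 72.958/103.40 = -0.43108 + 0.70559 = 0.275.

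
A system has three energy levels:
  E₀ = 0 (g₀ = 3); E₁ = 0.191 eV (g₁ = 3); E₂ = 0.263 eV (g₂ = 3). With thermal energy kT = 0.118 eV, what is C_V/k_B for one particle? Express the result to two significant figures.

0.62

Eᵢ/kT = 0, 1.619, 2.229.
Z = Σ gᵢe^(−Eᵢ/kT) = 3·e^(−0) + 3·e^(−1.619) + 3·e^(−2.229) = 3.000 + 0.5943 + 0.3229 = 3.917.
⟨E⟩ = 0.05066 eV, ⟨E²⟩ = 0.01124 eV².
C_V/k_B = (⟨E²⟩ − ⟨E⟩²)/(kT)² = (0.01124 − 0.002566)/0.01392 = 0.62.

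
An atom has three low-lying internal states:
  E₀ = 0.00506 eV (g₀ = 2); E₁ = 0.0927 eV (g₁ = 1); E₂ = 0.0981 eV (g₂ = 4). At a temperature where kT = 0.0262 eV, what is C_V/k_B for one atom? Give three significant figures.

0.797

Eᵢ/kT = 0.19313, 3.5382, 3.7443.
Z = Σ gᵢe^(−Eᵢ/kT) = 2·e^(−0.19313) + 1·e^(−3.5382) + 4·e^(−3.7443) = 1.6487 + 0.029066 + 0.094609 = 1.7724.
⟨E⟩ = 0.011464 eV, ⟨E²⟩ = 0.00067844 eV².
C_V/k_B = (⟨E²⟩ − ⟨E⟩²)/(kT)² = (0.00067844 − 0.00013142)/0.00068644 = 0.797.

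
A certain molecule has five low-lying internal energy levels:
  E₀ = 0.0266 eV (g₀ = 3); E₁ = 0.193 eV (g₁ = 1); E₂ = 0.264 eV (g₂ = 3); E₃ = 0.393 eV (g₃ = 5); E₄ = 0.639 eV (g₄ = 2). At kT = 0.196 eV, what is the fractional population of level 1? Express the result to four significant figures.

0.08259

Eᵢ/kT = 0.135714, 0.984694, 1.34694, 2.00510, 3.26020.
Z = Σ gᵢe^(−Eᵢ/kT) = 3·e^(−0.135714) + 1·e^(−0.984694) + 3·e^(−1.34694) + 5·e^(−2.00510) + 2·e^(−3.26020) = 2.61928 + 0.373554 + 0.780104 + 0.673234 + 0.0767614 = 4.52293.
P₁ = g₁ e^(−E₁/kT) / Z = 0.373554/4.52293 = 0.08259.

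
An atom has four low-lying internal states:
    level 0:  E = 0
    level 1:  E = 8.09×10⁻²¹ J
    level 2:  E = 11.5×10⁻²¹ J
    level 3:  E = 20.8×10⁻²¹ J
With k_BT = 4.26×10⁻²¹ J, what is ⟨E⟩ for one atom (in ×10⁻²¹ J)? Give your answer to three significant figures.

Eᵢ/kT = 0, 1.8991, 2.6995, 4.8826.
Z = Σ e^(−Eᵢ/kT) = e^(−0) + e^(−1.8991) + e^(−2.6995) + e^(−4.8826) = 1.0000 + 0.14970 + 0.067239 + 0.0075773 = 1.2245.
⟨E⟩ = Σ Eᵢ e^(−Eᵢ/kT) / Z = (0·1.0000 + 8.09·0.14970 + 11.5·0.067239 + 20.8·0.0075773) / 1.2245 = 1.75 ×10⁻²¹ J.

1.75 ×10⁻²¹ J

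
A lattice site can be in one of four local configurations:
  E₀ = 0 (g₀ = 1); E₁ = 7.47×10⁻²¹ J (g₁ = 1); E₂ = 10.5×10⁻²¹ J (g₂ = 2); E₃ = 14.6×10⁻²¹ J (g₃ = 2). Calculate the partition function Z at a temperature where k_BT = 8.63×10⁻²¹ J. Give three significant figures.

Z = 2.38

Eᵢ/kT = 0, 0.86559, 1.2167, 1.6918.
Z = Σ gᵢe^(−Eᵢ/kT) = 1·e^(−0) + 1·e^(−0.86559) + 2·e^(−1.2167) + 2·e^(−1.6918) = 1.0000 + 0.42080 + 0.59241 + 0.36838 = 2.3816.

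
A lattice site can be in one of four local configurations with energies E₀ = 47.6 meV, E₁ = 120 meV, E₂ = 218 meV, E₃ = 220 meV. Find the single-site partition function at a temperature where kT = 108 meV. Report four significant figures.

Z = 1.236

Eᵢ/kT = 0.440741, 1.11111, 2.01852, 2.03704.
Z = Σ e^(−Eᵢ/kT) = e^(−0.440741) + e^(−1.11111) + e^(−2.01852) + e^(−2.03704) = 0.643559 + 0.329193 + 0.132852 + 0.130414 = 1.23602.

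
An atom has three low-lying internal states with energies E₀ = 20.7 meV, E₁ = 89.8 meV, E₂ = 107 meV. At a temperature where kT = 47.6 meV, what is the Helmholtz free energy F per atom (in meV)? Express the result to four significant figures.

4.775 meV

Eᵢ/kT = 0.434874, 1.88655, 2.24790.
Z = Σ e^(−Eᵢ/kT) = e^(−0.434874) + e^(−1.88655) + e^(−2.24790) = 0.647346 + 0.151594 + 0.105621 = 0.904561.
F = −kT ln Z = −47.6 × ln(0.904561) = −47.6 × -0.100306 = 4.775 meV.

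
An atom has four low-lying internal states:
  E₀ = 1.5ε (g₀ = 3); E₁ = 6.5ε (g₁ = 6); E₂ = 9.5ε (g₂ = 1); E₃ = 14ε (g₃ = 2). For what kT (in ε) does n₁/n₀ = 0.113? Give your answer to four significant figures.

1.740 ε

n₁/n₀ = (g₁/g₀) exp[−(E₁−E₀)/kT] = 0.113.
⇒ (E₁−E₀)/kT = ln((6/3)/0.113) = ln(17.6991) = 2.87351.
kT = 5.0ε / 2.87351 = 1.740 ε.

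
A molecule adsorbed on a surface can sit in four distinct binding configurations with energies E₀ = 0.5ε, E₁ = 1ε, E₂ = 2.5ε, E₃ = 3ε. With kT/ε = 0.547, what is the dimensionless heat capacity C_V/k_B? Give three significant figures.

Eᵢ/kT = 0.91408, 1.8282, 4.5704, 5.4845.
Z = Σ e^(−Eᵢ/kT) = e^(−0.91408) + e^(−1.8282) + e^(−4.5704) + e^(−5.4845) = 0.40089 + 0.16070 + 0.010354 + 0.0041506 = 0.57609.
⟨E⟩ = 0.69344 ε, ⟨E²⟩ = 0.63009 ε².
C_V/k_B = (⟨E²⟩ − ⟨E⟩²)/(kT)² = (0.63009 − 0.48086)/0.29921 = 0.499.

0.499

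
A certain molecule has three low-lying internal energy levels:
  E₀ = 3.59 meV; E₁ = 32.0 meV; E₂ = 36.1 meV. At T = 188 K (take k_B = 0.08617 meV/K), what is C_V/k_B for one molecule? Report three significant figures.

k_BT = 0.08617 × 188 K = 16.200 meV.
Eᵢ/kT = 0.22160, 1.9753, 2.2284.
Z = Σ e^(−Eᵢ/kT) = e^(−0.22160) + e^(−1.9753) + e^(−2.2284) = 0.80124 + 0.13872 + 0.10770 = 1.0477.
⟨E⟩ = 10.693 meV, ⟨E²⟩ = 279.40 meV².
C_V/k_B = (⟨E²⟩ − ⟨E⟩²)/(kT)² = (279.40 − 114.34)/262.44 = 0.629.

0.629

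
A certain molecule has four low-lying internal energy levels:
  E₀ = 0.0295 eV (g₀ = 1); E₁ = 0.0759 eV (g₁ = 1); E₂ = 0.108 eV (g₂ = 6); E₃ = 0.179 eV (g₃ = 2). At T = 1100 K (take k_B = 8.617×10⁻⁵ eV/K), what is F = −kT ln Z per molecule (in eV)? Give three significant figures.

-0.116 eV

k_BT = 8.617×10⁻⁵ × 1100 K = 0.094787 eV.
Eᵢ/kT = 0.31122, 0.80074, 1.1394, 1.8884.
Z = Σ gᵢe^(−Eᵢ/kT) = 1·e^(−0.31122) + 1·e^(−0.80074) + 6·e^(−1.1394) + 2·e^(−1.8884) = 0.73255 + 0.44900 + 1.9201 + 0.30263 = 3.4043.
F = −kT ln Z = −0.094787 × ln(3.4043) = −0.094787 × 1.2250 = -0.116 eV.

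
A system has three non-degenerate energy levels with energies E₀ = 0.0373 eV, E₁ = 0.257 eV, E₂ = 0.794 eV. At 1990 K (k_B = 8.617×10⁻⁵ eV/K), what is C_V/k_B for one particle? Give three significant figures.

0.436

k_BT = 8.617×10⁻⁵ × 1990 K = 0.17148 eV.
Eᵢ/kT = 0.21752, 1.4987, 4.6303.
Z = Σ e^(−Eᵢ/kT) = e^(−0.21752) + e^(−1.4987) + e^(−4.6303) = 0.80451 + 0.22342 + 0.0097518 = 1.0377.
⟨E⟩ = 0.091713 eV, ⟨E²⟩ = 0.021224 eV².
C_V/k_B = (⟨E²⟩ − ⟨E⟩²)/(kT)² = (0.021224 − 0.0084113)/0.029405 = 0.436.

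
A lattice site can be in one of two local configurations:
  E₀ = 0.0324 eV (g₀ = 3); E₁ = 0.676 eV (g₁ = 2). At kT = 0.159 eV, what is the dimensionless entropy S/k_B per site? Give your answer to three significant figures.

Eᵢ/kT = 0.20377, 4.2516.
Z = Σ gᵢe^(−Eᵢ/kT) = 3·e^(−0.20377) + 2·e^(−4.2516) = 2.4469 + 0.028483 = 2.4754.
⟨E⟩ = Σ EᵢPᵢ = 0.039805 eV.
S/k_B = ln Z + ⟨E⟩/kT = ln(2.4754) + 0.039805/0.159 = 0.90640 + 0.25035 = 1.16.

1.16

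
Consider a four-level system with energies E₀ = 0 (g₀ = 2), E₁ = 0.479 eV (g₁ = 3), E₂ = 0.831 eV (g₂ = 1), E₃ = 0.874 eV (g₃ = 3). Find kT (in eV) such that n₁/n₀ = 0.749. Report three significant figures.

0.690 eV

n₁/n₀ = (g₁/g₀) exp[−(E₁−E₀)/kT] = 0.749.
⇒ (E₁−E₀)/kT = ln((3/2)/0.749) = ln(2.0027) = 0.69450.
kT = 0.479 eV / 0.69450 = 0.690 eV.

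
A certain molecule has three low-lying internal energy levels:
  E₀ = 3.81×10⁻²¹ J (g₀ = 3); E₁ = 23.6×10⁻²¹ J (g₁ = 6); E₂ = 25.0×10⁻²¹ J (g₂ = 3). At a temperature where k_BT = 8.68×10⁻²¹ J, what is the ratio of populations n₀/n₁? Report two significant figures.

n₀/n₁ = (g₀/g₁) exp[−(E₀−E₁)/kT] = (3/6) × exp(−(-19.79 ×10⁻²¹ J)/(8.68 ×10⁻²¹ J)) = (3/6) × exp(2.280) = 4.9.

4.9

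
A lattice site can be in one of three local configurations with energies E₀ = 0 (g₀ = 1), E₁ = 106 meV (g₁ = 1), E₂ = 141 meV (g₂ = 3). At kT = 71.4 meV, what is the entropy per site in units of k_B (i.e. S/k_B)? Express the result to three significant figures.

Eᵢ/kT = 0, 1.4846, 1.9748.
Z = Σ gᵢe^(−Eᵢ/kT) = 1·e^(−0) + 1·e^(−1.4846) + 3·e^(−1.9748) = 1.0000 + 0.22659 + 0.41637 = 1.6430.
⟨E⟩ = Σ EᵢPᵢ = 50.351 meV.
S/k_B = ln Z + ⟨E⟩/kT = ln(1.6430) + 50.351/71.4 = 0.49652 + 0.70520 = 1.20.

1.20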